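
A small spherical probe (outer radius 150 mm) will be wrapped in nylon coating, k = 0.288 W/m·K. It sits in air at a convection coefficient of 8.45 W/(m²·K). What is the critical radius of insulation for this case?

r_cr ≈ 68.2 mm

For a sphere r_cr = 2k/h = 2×0.288/8.45
r_cr = 68.2 mm; since the bare radius (150 mm) is above r_cr, any added insulation will reduce heat loss.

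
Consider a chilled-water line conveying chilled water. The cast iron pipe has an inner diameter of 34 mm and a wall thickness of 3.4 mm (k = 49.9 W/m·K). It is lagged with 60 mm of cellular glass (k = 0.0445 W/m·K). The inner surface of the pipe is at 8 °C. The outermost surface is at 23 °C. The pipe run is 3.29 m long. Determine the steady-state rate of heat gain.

For a radial system each layer contributes R = ln(r_out/r_in)/(2πkL); films add R = 1/(hA).
R_cast iron pipe wall = ln(20.4/17)/(2π×49.9×3.29) = 1.768×10^-4 K/W
R_cellular glass = ln(80.4/20.4)/(2π×0.0445×3.29) = 1.491 K/W
R_total = 1.491 K/W
Q = ΔT/R_total = 15/1.491

Q ≈ 10.1 W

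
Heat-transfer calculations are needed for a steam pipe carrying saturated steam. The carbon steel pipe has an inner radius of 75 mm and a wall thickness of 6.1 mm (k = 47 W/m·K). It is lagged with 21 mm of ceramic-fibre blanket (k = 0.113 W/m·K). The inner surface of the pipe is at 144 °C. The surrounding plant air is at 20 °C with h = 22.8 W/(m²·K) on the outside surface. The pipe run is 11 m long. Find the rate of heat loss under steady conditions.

Q ≈ 3470 W

Treating each annulus and film as a series resistance:
R_carbon steel pipe wall = ln(81.1/75)/(2π×47×11) = 2.407×10^-5 K/W
R_ceramic-fibre blanket = ln(102.1/81.1)/(2π×0.113×11) = 0.02948 K/W
R_outer film = 1/(h_o·2πr_oL) = 1/(22.8×2π×0.1021×11) = 0.006215 K/W
R_total = 0.03572 K/W
Q = ΔT/R_total = 124/0.03572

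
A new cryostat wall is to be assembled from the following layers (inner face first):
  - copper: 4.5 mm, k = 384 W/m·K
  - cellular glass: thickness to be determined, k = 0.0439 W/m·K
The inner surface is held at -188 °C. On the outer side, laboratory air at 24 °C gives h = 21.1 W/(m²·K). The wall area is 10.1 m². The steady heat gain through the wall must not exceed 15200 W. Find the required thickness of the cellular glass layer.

Model the wall as resistances in series:
R_copper = L/(kA) = 0.0045/(384×10.1) = 1.16×10^-6 K/W
R_outer film = 1/(h_o·A) = 1/(21.1×10.1) = 0.004692 K/W
Sum of the known resistances R_other = 0.004694 K/W
Required total resistance R_tot = ΔT/Q_allow = 212/15200 = 0.01395 K/W
R_cellular glass = R_tot − R_other = 0.009254 K/W
L = R·k·A = 0.009254×0.0439×10.1

L ≈ 4.1 mm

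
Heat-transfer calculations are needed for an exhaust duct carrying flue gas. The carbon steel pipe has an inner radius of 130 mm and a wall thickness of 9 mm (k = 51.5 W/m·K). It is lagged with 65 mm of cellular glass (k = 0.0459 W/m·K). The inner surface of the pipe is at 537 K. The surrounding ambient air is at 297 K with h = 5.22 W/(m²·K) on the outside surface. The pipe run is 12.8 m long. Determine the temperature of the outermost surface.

T ≈ 321 K

Cylindrical conduction, so R = ln(r₂/r₁)/(2πkL) per layer, in series:
R_carbon steel pipe wall = ln(139/130)/(2π×51.5×12.8) = 1.616×10^-5 K/W
R_cellular glass = ln(204/139)/(2π×0.0459×12.8) = 0.1039 K/W
R_outer film = 1/(h_o·2πr_oL) = 1/(5.22×2π×0.204×12.8) = 0.01168 K/W
R_total = 0.1156 K/W
Q = ΔT/R_total = 240/0.1156
Q = 2080 W
T_interface = T_inner − Q·ΣR(inner→interface) = 537 − 2080×0.1039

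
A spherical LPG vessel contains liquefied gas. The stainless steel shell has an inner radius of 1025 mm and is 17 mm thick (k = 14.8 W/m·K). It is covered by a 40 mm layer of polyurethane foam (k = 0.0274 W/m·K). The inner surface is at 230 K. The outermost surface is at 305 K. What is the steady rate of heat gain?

Spherical conduction: R = (1/r_in − 1/r_out)/(4πk) per layer; series-sum.
R_stainless steel shell = (1/1.025 − 1/1.042)/(4π×14.8) = 8.558×10^-5 K/W
R_polyurethane foam = (1/1.042 − 1/1.082)/(4π×0.0274) = 0.103 K/W
R_total = 0.1031 K/W
Q = ΔT/R_total = 75/0.1031

Q ≈ 727 W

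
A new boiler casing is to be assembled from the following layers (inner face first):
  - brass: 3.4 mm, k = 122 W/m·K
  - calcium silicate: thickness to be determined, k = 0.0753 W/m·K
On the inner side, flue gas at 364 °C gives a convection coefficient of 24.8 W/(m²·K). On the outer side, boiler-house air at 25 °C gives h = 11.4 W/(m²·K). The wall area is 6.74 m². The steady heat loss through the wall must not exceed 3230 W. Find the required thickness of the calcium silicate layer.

Series thermal resistances:
R_inner film = 1/(h_i·A) = 1/(24.8×6.74) = 0.005983 K/W
R_brass = L/(kA) = 0.0034/(122×6.74) = 4.135×10^-6 K/W
R_outer film = 1/(h_o·A) = 1/(11.4×6.74) = 0.01301 K/W
Sum of the known resistances R_other = 0.019 K/W
Required total resistance R_tot = ΔT/Q_allow = 339/3230 = 0.105 K/W
R_calcium silicate = R_tot − R_other = 0.08595 K/W
L = R·k·A = 0.08595×0.0753×6.74

L ≈ 43.6 mm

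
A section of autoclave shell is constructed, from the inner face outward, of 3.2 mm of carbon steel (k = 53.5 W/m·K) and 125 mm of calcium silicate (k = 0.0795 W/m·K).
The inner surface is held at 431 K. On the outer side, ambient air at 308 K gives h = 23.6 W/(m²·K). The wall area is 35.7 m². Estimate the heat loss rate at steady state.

Q ≈ 2720 W

Model the wall as resistances in series:
R_carbon steel = L/(kA) = 0.0032/(53.5×35.7) = 1.675×10^-6 K/W
R_calcium silicate = L/(kA) = 0.125/(0.0795×35.7) = 0.04404 K/W
R_outer film = 1/(h_o·A) = 1/(23.6×35.7) = 0.001187 K/W
R_total = 0.04523 K/W
Q = ΔT / R_total = 123 / 0.04523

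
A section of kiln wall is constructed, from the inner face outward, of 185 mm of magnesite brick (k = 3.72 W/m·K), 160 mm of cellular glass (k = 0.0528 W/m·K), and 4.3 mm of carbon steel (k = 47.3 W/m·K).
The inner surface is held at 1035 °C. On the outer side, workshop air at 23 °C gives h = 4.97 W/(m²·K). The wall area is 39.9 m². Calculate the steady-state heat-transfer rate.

Treating each layer as a thermal resistance in series:
R_magnesite brick = L/(kA) = 0.185/(3.72×39.9) = 0.001246 K/W
R_cellular glass = L/(kA) = 0.16/(0.0528×39.9) = 0.07595 K/W
R_carbon steel = L/(kA) = 0.0043/(47.3×39.9) = 2.278×10^-6 K/W
R_outer film = 1/(h_o·A) = 1/(4.97×39.9) = 0.005043 K/W
R_total = 0.08224 K/W
Q = ΔT / R_total = 1012 / 0.08224

Q ≈ 12300 W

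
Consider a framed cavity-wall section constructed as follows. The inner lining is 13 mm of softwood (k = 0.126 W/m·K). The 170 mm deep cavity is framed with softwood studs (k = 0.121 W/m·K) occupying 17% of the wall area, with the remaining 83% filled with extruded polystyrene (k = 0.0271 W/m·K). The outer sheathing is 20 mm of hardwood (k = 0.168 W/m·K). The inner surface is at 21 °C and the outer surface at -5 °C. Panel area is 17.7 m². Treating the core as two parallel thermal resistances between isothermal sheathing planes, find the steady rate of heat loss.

Sheathing layers in series; stud and cavity paths in parallel between them.
R_inner = 0.013/(0.126×17.7) = 0.005829 K/W
R_stud  = 0.17/(0.121×0.17×17.7) = 0.4669 K/W
R_cav   = 0.17/(0.0271×0.83×17.7) = 0.427 K/W
1/R_core = 1/R_stud + 1/R_cav → R_core = 0.223 K/W
R_outer = 0.02/(0.168×17.7) = 0.006726 K/W
R_total = 0.2356 K/W
Q = ΔT/R_total = 26/0.2356

Q ≈ 110 W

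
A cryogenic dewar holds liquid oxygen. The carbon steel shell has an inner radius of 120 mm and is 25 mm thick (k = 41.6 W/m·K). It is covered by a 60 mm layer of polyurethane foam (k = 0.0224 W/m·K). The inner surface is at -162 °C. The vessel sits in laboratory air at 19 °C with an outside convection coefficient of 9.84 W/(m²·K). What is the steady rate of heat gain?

Spherical conduction: R = (1/r_in − 1/r_out)/(4πk) per layer; series-sum.
R_carbon steel shell = (1/0.12 − 1/0.145)/(4π×41.6) = 0.002748 K/W
R_polyurethane foam = (1/0.145 − 1/0.205)/(4π×0.0224) = 7.171 K/W
R_outer film = 1/(h·4πr_o²) = 1/(9.84×4π×0.205²) = 0.1924 K/W
R_total = 7.366 K/W
Q = ΔT/R_total = 181/7.366

Q ≈ 24.6 W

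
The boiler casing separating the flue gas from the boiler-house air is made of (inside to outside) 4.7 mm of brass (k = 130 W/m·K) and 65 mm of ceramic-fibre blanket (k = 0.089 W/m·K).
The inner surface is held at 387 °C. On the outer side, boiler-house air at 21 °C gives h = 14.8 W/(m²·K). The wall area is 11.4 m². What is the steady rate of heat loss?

Q ≈ 5230 W

Model the wall as resistances in series:
R_brass = L/(kA) = 0.0047/(130×11.4) = 3.171×10^-6 K/W
R_ceramic-fibre blanket = L/(kA) = 0.065/(0.089×11.4) = 0.06406 K/W
R_outer film = 1/(h_o·A) = 1/(14.8×11.4) = 0.005927 K/W
R_total = 0.06999 K/W
Q = ΔT / R_total = 366 / 0.06999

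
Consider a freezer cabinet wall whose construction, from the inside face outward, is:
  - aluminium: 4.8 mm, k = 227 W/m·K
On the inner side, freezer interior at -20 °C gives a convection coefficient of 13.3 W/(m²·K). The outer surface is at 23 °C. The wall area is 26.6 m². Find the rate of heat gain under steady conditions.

Q ≈ 15200 W

Using the resistance-network approach (series):
R_inner film = 1/(h_i·A) = 1/(13.3×26.6) = 0.002827 K/W
R_aluminium = L/(kA) = 0.0048/(227×26.6) = 7.949×10^-7 K/W
R_total = 0.002827 K/W
Q = ΔT / R_total = 43 / 0.002827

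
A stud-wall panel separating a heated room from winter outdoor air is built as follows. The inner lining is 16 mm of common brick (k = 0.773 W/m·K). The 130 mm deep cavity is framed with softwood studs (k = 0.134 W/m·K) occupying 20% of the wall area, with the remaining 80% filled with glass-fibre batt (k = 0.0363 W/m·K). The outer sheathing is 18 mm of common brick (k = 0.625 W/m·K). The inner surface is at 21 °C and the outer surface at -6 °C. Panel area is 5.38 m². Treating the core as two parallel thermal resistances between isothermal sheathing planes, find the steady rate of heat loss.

Sheathing layers in series; stud and cavity paths in parallel between them.
R_inner = 0.016/(0.773×5.38) = 0.003847 K/W
R_stud  = 0.13/(0.134×0.2×5.38) = 0.9016 K/W
R_cav   = 0.13/(0.0363×0.8×5.38) = 0.8321 K/W
1/R_core = 1/R_stud + 1/R_cav → R_core = 0.4327 K/W
R_outer = 0.018/(0.625×5.38) = 0.005353 K/W
R_total = 0.4419 K/W
Q = ΔT/R_total = 27/0.4419

Q ≈ 61.1 W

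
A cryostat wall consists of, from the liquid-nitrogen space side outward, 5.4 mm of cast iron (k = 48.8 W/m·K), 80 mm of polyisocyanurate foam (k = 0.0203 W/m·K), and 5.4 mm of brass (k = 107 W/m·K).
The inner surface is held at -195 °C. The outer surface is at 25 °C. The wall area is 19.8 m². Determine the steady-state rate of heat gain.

Series thermal resistances:
R_cast iron = L/(kA) = 0.0054/(48.8×19.8) = 5.589×10^-6 K/W
R_polyisocyanurate foam = L/(kA) = 0.08/(0.0203×19.8) = 0.199 K/W
R_brass = L/(kA) = 0.0054/(107×19.8) = 2.549×10^-6 K/W
R_total = 0.199 K/W
Q = ΔT / R_total = 220 / 0.199

Q ≈ 1110 W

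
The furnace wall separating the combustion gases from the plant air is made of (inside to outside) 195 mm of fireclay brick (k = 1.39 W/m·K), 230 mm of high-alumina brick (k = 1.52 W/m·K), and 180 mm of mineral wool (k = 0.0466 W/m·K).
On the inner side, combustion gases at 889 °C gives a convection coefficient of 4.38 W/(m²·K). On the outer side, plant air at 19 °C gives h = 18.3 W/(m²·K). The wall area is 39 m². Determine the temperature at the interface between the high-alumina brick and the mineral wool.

Thermal resistances in series:
R_inner film = 1/(h_i·A) = 1/(4.38×39) = 0.005854 K/W
R_fireclay brick = L/(kA) = 0.195/(1.39×39) = 0.003597 K/W
R_high-alumina brick = L/(kA) = 0.23/(1.52×39) = 0.00388 K/W
R_mineral wool = L/(kA) = 0.18/(0.0466×39) = 0.09904 K/W
R_outer film = 1/(h_o·A) = 1/(18.3×39) = 0.001401 K/W
R_total = 0.1138 K/W;  Q = ΔT/R_total = 870/0.1138 = 7647 W
T_interface = T_inner − Q·ΣR(inner→interface) = 889 − 7650×0.01333

T ≈ 787 °C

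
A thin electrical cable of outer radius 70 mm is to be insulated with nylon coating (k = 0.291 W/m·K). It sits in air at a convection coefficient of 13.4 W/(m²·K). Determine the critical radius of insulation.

For a cylinder r_cr = k/h = 0.291/13.4
r_cr = 21.7 mm; since the bare radius (70 mm) is above r_cr, any added insulation will reduce heat loss.

r_cr ≈ 21.7 mm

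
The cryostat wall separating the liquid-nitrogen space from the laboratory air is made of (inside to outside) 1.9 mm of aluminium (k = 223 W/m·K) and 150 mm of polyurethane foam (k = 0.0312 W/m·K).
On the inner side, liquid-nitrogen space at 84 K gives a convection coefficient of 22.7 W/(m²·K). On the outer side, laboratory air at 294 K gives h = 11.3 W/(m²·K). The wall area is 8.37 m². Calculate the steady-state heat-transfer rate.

Series thermal resistances:
R_inner film = 1/(h_i·A) = 1/(22.7×8.37) = 0.005263 K/W
R_aluminium = L/(kA) = 0.0019/(223×8.37) = 1.018×10^-6 K/W
R_polyurethane foam = L/(kA) = 0.15/(0.0312×8.37) = 0.5744 K/W
R_outer film = 1/(h_o·A) = 1/(11.3×8.37) = 0.01057 K/W
R_total = 0.5902 K/W
Q = ΔT / R_total = 210 / 0.5902

Q ≈ 356 W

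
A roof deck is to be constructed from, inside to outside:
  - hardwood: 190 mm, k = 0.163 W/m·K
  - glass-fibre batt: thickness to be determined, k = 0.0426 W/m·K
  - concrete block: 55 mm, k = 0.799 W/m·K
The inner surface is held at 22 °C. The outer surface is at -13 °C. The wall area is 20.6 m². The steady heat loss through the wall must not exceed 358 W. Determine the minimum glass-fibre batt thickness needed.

Treating each layer as a thermal resistance in series:
R_hardwood = L/(kA) = 0.19/(0.163×20.6) = 0.05658 K/W
R_concrete block = L/(kA) = 0.055/(0.799×20.6) = 0.003342 K/W
Sum of the known resistances R_other = 0.05993 K/W
Required total resistance R_tot = ΔT/Q_allow = 35/358 = 0.09777 K/W
R_glass-fibre batt = R_tot − R_other = 0.03784 K/W
L = R·k·A = 0.03784×0.0426×20.6

L ≈ 33.2 mm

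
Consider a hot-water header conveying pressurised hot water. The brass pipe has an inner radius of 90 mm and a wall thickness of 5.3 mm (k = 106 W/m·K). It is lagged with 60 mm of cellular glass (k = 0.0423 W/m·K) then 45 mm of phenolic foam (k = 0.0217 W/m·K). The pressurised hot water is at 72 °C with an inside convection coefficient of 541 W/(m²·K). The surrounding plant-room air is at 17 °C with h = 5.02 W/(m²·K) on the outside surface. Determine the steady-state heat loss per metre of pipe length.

q′ ≈ 14.2 W/m

Treating each annulus and film as a series resistance:
R_inner film = 1/(h_i·2πr₁L) = 1/(541×2π×0.09×1) = 0.003269 K/W
R_brass pipe wall = ln(95.3/90)/(2π×106×1) = 8.591×10^-5 K/W
R_cellular glass = ln(155.3/95.3)/(2π×0.0423×1) = 1.837 K/W
R_phenolic foam = ln(200.3/155.3)/(2π×0.0217×1) = 1.866 K/W
R_outer film = 1/(h_o·2πr_oL) = 1/(5.02×2π×0.2003×1) = 0.1583 K/W
R_total = 3.865 K/W
Q = ΔT/R_total = 55/3.865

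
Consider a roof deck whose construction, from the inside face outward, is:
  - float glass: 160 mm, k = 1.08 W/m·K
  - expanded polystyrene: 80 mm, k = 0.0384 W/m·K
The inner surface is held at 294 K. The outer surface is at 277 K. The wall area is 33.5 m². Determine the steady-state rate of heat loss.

Q ≈ 255 W

Using the resistance-network approach (series):
R_float glass = L/(kA) = 0.16/(1.08×33.5) = 0.004422 K/W
R_expanded polystyrene = L/(kA) = 0.08/(0.0384×33.5) = 0.06219 K/W
R_total = 0.06661 K/W
Q = ΔT / R_total = 17 / 0.06661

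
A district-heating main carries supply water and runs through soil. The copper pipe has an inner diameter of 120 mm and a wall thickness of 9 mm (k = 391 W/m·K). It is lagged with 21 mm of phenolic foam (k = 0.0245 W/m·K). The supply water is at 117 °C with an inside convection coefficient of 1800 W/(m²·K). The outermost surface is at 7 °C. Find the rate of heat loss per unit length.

q′ ≈ 63.7 W/m

Treating each annulus and film as a series resistance:
R_inner film = 1/(h_i·2πr₁L) = 1/(1800×2π×0.06×1) = 0.001474 K/W
R_copper pipe wall = ln(69/60)/(2π×391×1) = 5.689×10^-5 K/W
R_phenolic foam = ln(90/69)/(2π×0.0245×1) = 1.726 K/W
R_total = 1.728 K/W
Q = ΔT/R_total = 110/1.728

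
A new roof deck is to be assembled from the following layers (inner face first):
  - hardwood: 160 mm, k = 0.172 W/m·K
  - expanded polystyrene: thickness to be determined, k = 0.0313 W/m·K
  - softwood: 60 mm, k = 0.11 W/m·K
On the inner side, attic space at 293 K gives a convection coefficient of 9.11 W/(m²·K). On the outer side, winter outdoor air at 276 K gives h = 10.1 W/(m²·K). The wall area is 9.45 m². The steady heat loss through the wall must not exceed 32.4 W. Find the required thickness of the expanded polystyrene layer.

L ≈ 102 mm

Series thermal resistances:
R_inner film = 1/(h_i·A) = 1/(9.11×9.45) = 0.01162 K/W
R_hardwood = L/(kA) = 0.16/(0.172×9.45) = 0.09844 K/W
R_softwood = L/(kA) = 0.06/(0.11×9.45) = 0.05772 K/W
R_outer film = 1/(h_o·A) = 1/(10.1×9.45) = 0.01048 K/W
Sum of the known resistances R_other = 0.1783 K/W
Required total resistance R_tot = ΔT/Q_allow = 17/32.4 = 0.5247 K/W
R_expanded polystyrene = R_tot − R_other = 0.3464 K/W
L = R·k·A = 0.3464×0.0313×9.45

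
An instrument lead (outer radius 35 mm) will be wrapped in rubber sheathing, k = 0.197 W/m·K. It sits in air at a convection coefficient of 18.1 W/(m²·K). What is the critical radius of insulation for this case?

r_cr ≈ 10.9 mm

For a cylinder r_cr = k/h = 0.197/18.1
r_cr = 10.9 mm; since the bare radius (35 mm) is above r_cr, any added insulation will reduce heat loss.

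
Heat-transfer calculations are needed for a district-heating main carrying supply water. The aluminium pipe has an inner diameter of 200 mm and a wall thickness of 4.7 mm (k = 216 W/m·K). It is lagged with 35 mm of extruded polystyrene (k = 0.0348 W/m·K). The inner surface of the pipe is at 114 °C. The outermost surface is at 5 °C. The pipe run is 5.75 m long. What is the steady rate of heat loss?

Q ≈ 475 W

Radial resistances (cylindrical: R_cond = ln(r_o/r_i)/(2πkL), R_conv = 1/(h·2πrL)):
R_aluminium pipe wall = ln(104.7/100)/(2π×216×5.75) = 5.886×10^-6 K/W
R_extruded polystyrene = ln(139.7/104.7)/(2π×0.0348×5.75) = 0.2294 K/W
R_total = 0.2294 K/W
Q = ΔT/R_total = 109/0.2294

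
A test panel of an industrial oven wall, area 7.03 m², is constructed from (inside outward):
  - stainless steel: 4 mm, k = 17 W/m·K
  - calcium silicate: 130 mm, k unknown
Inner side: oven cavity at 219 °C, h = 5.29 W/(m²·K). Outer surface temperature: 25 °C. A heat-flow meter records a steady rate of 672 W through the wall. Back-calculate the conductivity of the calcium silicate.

Thermal resistances in series:
R_inner film = 1/(h_i·A) = 1/(5.29×7.03) = 0.02689 K/W
R_stainless steel = L/(kA) = 0.004/(17×7.03) = 3.347×10^-5 K/W
Sum of known resistances R_other = 0.02692 K/W
Total R = ΔT/Q = 194/672 = 0.2887 K/W
R_calcium silicate = R_total − R_other = 0.2618 K/W
k = L/(R·A) = 0.13/(0.2618×7.03)

k ≈ 0.0706 W/(m·K)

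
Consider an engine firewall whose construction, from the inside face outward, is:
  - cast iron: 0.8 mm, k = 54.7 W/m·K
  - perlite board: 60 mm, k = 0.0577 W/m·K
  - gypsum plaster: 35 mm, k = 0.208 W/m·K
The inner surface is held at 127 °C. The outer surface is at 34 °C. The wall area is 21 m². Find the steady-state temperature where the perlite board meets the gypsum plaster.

Treating each layer as a thermal resistance in series:
R_cast iron = L/(kA) = 0.0008/(54.7×21) = 6.964×10^-7 K/W
R_perlite board = L/(kA) = 0.06/(0.0577×21) = 0.04952 K/W
R_gypsum plaster = L/(kA) = 0.035/(0.208×21) = 0.008013 K/W
R_total = 0.05753 K/W;  Q = ΔT/R_total = 93/0.05753 = 1617 W
T_interface = T_inner − Q·ΣR(inner→interface) = 127 − 1620×0.04952

T ≈ 47 °C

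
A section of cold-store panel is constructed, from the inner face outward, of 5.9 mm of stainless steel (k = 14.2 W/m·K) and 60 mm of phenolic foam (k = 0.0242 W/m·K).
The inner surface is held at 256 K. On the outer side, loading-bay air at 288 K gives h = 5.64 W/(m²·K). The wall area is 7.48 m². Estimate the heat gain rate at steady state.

Treating each layer as a thermal resistance in series:
R_stainless steel = L/(kA) = 0.0059/(14.2×7.48) = 5.555×10^-5 K/W
R_phenolic foam = L/(kA) = 0.06/(0.0242×7.48) = 0.3315 K/W
R_outer film = 1/(h_o·A) = 1/(5.64×7.48) = 0.0237 K/W
R_total = 0.3552 K/W
Q = ΔT / R_total = 32 / 0.3552

Q ≈ 90.1 W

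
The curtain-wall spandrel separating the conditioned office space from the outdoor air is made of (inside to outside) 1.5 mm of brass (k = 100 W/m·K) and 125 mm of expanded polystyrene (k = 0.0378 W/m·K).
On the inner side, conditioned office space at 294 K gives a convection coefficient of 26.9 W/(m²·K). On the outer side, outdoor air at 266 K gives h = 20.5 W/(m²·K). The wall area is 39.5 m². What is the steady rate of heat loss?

Q ≈ 326 W

Model the wall as resistances in series:
R_inner film = 1/(h_i·A) = 1/(26.9×39.5) = 9.411×10^-4 K/W
R_brass = L/(kA) = 0.0015/(100×39.5) = 3.797×10^-7 K/W
R_expanded polystyrene = L/(kA) = 0.125/(0.0378×39.5) = 0.08372 K/W
R_outer film = 1/(h_o·A) = 1/(20.5×39.5) = 0.001235 K/W
R_total = 0.08589 K/W
Q = ΔT / R_total = 28 / 0.08589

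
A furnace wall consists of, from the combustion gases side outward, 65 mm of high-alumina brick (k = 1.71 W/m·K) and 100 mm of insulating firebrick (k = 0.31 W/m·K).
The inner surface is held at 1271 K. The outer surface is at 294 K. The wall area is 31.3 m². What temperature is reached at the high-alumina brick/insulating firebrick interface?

T ≈ 1170 K

Model the wall as resistances in series:
R_high-alumina brick = L/(kA) = 0.065/(1.71×31.3) = 0.001214 K/W
R_insulating firebrick = L/(kA) = 0.1/(0.31×31.3) = 0.01031 K/W
R_total = 0.01152 K/W;  Q = ΔT/R_total = 977/0.01152 = 84810 W
T_interface = T_inner − Q·ΣR(inner→interface) = 1271 − 84800×0.001214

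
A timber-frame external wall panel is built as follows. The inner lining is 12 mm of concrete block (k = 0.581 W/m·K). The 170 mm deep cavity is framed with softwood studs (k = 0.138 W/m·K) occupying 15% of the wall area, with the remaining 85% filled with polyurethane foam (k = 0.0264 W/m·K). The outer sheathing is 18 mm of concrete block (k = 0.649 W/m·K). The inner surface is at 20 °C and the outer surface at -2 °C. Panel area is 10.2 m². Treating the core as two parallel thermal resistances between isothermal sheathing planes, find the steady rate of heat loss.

Sheathing layers in series; stud and cavity paths in parallel between them.
R_inner = 0.012/(0.581×10.2) = 0.002025 K/W
R_stud  = 0.17/(0.138×0.15×10.2) = 0.8052 K/W
R_cav   = 0.17/(0.0264×0.85×10.2) = 0.7427 K/W
1/R_core = 1/R_stud + 1/R_cav → R_core = 0.3863 K/W
R_outer = 0.018/(0.649×10.2) = 0.002719 K/W
R_total = 0.3911 K/W
Q = ΔT/R_total = 22/0.3911

Q ≈ 56.3 W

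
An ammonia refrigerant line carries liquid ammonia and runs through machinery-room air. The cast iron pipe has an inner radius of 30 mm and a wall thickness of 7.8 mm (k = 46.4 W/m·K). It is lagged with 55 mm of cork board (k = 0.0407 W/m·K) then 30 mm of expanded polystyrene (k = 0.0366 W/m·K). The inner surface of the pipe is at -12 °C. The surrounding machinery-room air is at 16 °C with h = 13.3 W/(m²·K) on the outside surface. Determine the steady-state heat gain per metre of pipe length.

q′ ≈ 5.8 W/m

Cylindrical conduction, so R = ln(r₂/r₁)/(2πkL) per layer, in series:
R_cast iron pipe wall = ln(37.8/30)/(2π×46.4×1) = 7.927×10^-4 K/W
R_cork board = ln(92.8/37.8)/(2π×0.0407×1) = 3.512 K/W
R_expanded polystyrene = ln(122.8/92.8)/(2π×0.0366×1) = 1.218 K/W
R_outer film = 1/(h_o·2πr_oL) = 1/(13.3×2π×0.1228×1) = 0.09745 K/W
R_total = 4.828 K/W
Q = ΔT/R_total = 28/4.828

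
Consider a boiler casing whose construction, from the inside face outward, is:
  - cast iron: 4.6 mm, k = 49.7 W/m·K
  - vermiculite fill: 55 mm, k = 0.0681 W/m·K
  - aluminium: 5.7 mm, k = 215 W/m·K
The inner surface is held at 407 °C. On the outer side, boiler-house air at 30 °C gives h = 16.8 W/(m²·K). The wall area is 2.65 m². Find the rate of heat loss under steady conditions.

Using the resistance-network approach (series):
R_cast iron = L/(kA) = 0.0046/(49.7×2.65) = 3.493×10^-5 K/W
R_vermiculite fill = L/(kA) = 0.055/(0.0681×2.65) = 0.3048 K/W
R_aluminium = L/(kA) = 0.0057/(215×2.65) = 1×10^-5 K/W
R_outer film = 1/(h_o·A) = 1/(16.8×2.65) = 0.02246 K/W
R_total = 0.3273 K/W
Q = ΔT / R_total = 377 / 0.3273

Q ≈ 1150 W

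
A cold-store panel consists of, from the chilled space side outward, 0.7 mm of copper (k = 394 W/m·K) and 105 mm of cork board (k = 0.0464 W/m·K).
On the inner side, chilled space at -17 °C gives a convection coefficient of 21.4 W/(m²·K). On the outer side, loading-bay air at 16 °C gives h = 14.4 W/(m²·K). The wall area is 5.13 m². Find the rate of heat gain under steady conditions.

Treating each layer as a thermal resistance in series:
R_inner film = 1/(h_i·A) = 1/(21.4×5.13) = 0.009109 K/W
R_copper = L/(kA) = 0.0007/(394×5.13) = 3.463×10^-7 K/W
R_cork board = L/(kA) = 0.105/(0.0464×5.13) = 0.4411 K/W
R_outer film = 1/(h_o·A) = 1/(14.4×5.13) = 0.01354 K/W
R_total = 0.4638 K/W
Q = ΔT / R_total = 33 / 0.4638

Q ≈ 71.2 W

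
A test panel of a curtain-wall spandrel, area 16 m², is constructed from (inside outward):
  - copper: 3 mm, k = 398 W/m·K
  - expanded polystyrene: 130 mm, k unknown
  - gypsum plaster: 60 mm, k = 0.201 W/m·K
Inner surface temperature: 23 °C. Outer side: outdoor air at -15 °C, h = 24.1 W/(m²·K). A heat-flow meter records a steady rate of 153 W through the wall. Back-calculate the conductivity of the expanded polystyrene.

Thermal resistances in series:
R_copper = L/(kA) = 0.003/(398×16) = 4.711×10^-7 K/W
R_gypsum plaster = L/(kA) = 0.06/(0.201×16) = 0.01866 K/W
R_outer film = 1/(h_o·A) = 1/(24.1×16) = 0.002593 K/W
Sum of known resistances R_other = 0.02125 K/W
Total R = ΔT/Q = 38/153 = 0.2484 K/W
R_expanded polystyrene = R_total − R_other = 0.2271 K/W
k = L/(R·A) = 0.13/(0.2271×16)

k ≈ 0.0358 W/(m·K)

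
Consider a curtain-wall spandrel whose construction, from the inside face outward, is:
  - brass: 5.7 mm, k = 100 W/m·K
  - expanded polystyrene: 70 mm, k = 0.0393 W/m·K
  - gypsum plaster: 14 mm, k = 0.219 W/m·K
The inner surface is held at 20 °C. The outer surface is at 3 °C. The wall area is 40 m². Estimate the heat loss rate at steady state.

Series thermal resistances:
R_brass = L/(kA) = 0.0057/(100×40) = 1.425×10^-6 K/W
R_expanded polystyrene = L/(kA) = 0.07/(0.0393×40) = 0.04453 K/W
R_gypsum plaster = L/(kA) = 0.014/(0.219×40) = 0.001598 K/W
R_total = 0.04613 K/W
Q = ΔT / R_total = 17 / 0.04613

Q ≈ 369 W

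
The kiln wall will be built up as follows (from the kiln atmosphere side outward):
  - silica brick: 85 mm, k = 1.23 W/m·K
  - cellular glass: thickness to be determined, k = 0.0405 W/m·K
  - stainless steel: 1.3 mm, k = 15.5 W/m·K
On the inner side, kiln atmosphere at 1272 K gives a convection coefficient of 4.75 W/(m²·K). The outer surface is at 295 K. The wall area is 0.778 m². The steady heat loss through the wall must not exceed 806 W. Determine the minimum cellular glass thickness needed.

L ≈ 26.9 mm

Treating each layer as a thermal resistance in series:
R_inner film = 1/(h_i·A) = 1/(4.75×0.778) = 0.2706 K/W
R_silica brick = L/(kA) = 0.085/(1.23×0.778) = 0.08882 K/W
R_stainless steel = L/(kA) = 0.0013/(15.5×0.778) = 1.078×10^-4 K/W
Sum of the known resistances R_other = 0.3595 K/W
Required total resistance R_tot = ΔT/Q_allow = 977/806 = 1.212 K/W
R_cellular glass = R_tot − R_other = 0.8526 K/W
L = R·k·A = 0.8526×0.0405×0.778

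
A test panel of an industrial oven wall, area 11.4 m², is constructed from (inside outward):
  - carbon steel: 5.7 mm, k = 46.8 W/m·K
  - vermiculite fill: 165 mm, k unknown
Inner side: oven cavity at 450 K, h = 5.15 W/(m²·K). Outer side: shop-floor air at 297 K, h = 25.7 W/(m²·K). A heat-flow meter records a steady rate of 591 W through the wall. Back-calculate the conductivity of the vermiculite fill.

Series thermal resistances:
R_inner film = 1/(h_i·A) = 1/(5.15×11.4) = 0.01703 K/W
R_carbon steel = L/(kA) = 0.0057/(46.8×11.4) = 1.068×10^-5 K/W
R_outer film = 1/(h_o·A) = 1/(25.7×11.4) = 0.003413 K/W
Sum of known resistances R_other = 0.02046 K/W
Total R = ΔT/Q = 153/591 = 0.2589 K/W
R_vermiculite fill = R_total − R_other = 0.2384 K/W
k = L/(R·A) = 0.165/(0.2384×11.4)

k ≈ 0.0607 W/(m·K)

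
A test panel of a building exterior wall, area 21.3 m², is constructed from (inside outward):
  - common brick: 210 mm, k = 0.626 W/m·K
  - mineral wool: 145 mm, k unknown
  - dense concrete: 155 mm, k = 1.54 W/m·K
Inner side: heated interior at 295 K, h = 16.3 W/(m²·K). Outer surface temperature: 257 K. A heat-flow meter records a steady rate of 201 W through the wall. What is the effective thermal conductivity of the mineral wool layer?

Treating each layer as a thermal resistance in series:
R_inner film = 1/(h_i·A) = 1/(16.3×21.3) = 0.00288 K/W
R_common brick = L/(kA) = 0.21/(0.626×21.3) = 0.01575 K/W
R_dense concrete = L/(kA) = 0.155/(1.54×21.3) = 0.004725 K/W
Sum of known resistances R_other = 0.02336 K/W
Total R = ΔT/Q = 38/201 = 0.1891 K/W
R_mineral wool = R_total − R_other = 0.1657 K/W
k = L/(R·A) = 0.145/(0.1657×21.3)

k ≈ 0.0411 W/(m·K)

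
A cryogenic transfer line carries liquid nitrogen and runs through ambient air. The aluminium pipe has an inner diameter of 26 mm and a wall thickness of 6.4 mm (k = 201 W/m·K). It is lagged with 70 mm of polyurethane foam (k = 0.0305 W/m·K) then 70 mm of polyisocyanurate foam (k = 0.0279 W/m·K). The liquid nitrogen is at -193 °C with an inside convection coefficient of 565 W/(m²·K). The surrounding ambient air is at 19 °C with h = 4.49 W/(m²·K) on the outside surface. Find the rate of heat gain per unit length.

Per-layer cylindrical resistances, series-summed:
R_inner film = 1/(h_i·2πr₁L) = 1/(565×2π×0.013×1) = 0.02167 K/W
R_aluminium pipe wall = ln(19.4/13)/(2π×201×1) = 3.17×10^-4 K/W
R_polyurethane foam = ln(89.4/19.4)/(2π×0.0305×1) = 7.973 K/W
R_polyisocyanurate foam = ln(159.4/89.4)/(2π×0.0279×1) = 3.299 K/W
R_outer film = 1/(h_o·2πr_oL) = 1/(4.49×2π×0.1594×1) = 0.2224 K/W
R_total = 11.52 K/W
Q = ΔT/R_total = 212/11.52

q′ ≈ 18.4 W/m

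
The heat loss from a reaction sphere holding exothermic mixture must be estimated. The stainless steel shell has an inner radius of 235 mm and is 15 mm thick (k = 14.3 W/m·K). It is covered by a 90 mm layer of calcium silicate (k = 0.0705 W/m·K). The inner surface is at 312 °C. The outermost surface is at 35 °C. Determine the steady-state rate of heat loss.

Spherical conduction: R = (1/r_in − 1/r_out)/(4πk) per layer; series-sum.
R_stainless steel shell = (1/0.235 − 1/0.25)/(4π×14.3) = 0.001421 K/W
R_calcium silicate = (1/0.25 − 1/0.34)/(4π×0.0705) = 1.195 K/W
R_total = 1.197 K/W
Q = ΔT/R_total = 277/1.197

Q ≈ 231 W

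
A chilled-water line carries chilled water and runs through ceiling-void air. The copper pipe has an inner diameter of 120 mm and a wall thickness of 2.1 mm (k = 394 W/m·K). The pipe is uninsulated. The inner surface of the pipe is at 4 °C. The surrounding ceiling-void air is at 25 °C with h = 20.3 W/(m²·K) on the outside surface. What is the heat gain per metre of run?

q′ ≈ 166 W/m

Radial resistances (cylindrical: R_cond = ln(r_o/r_i)/(2πkL), R_conv = 1/(h·2πrL)):
R_copper pipe wall = ln(62.1/60)/(2π×394×1) = 1.39×10^-5 K/W
R_outer film = 1/(h_o·2πr_oL) = 1/(20.3×2π×0.0621×1) = 0.1263 K/W
R_total = 0.1263 K/W
Q = ΔT/R_total = 21/0.1263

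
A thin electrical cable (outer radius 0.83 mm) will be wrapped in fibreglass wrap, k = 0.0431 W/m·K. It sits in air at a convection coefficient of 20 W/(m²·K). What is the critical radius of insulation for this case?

For a cylinder r_cr = k/h = 0.0431/20
r_cr = 2.15 mm; since the bare radius (0.83 mm) is below r_cr, adding a thin layer of insulation will *increase* heat loss.

r_cr ≈ 2.15 mm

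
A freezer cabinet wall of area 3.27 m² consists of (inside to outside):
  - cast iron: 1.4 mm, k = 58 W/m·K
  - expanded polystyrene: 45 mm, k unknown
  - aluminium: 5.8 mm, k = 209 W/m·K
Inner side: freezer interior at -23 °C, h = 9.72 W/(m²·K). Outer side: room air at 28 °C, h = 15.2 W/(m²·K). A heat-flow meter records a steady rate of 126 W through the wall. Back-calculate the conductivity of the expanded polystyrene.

Thermal resistances in series:
R_inner film = 1/(h_i·A) = 1/(9.72×3.27) = 0.03146 K/W
R_cast iron = L/(kA) = 0.0014/(58×3.27) = 7.382×10^-6 K/W
R_aluminium = L/(kA) = 0.0058/(209×3.27) = 8.487×10^-6 K/W
R_outer film = 1/(h_o·A) = 1/(15.2×3.27) = 0.02012 K/W
Sum of known resistances R_other = 0.0516 K/W
Total R = ΔT/Q = 51/126 = 0.4048 K/W
R_expanded polystyrene = R_total − R_other = 0.3532 K/W
k = L/(R·A) = 0.045/(0.3532×3.27)

k ≈ 0.039 W/(m·K)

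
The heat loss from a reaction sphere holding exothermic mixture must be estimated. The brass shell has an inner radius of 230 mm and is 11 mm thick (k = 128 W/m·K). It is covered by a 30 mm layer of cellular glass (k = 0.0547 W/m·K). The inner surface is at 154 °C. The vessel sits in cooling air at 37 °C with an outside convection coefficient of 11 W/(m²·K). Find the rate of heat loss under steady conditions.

Q ≈ 153 W

Radial (spherical) resistances in series:
R_brass shell = (1/0.23 − 1/0.241)/(4π×128) = 1.234×10^-4 K/W
R_cellular glass = (1/0.241 − 1/0.271)/(4π×0.0547) = 0.6682 K/W
R_outer film = 1/(h·4πr_o²) = 1/(11×4π×0.271²) = 0.09851 K/W
R_total = 0.7669 K/W
Q = ΔT/R_total = 117/0.7669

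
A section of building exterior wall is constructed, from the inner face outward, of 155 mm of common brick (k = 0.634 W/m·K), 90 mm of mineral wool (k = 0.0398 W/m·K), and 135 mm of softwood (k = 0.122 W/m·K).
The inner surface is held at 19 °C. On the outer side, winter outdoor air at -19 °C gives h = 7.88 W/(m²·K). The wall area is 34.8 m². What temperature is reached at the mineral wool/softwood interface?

T ≈ -6.46 °C

Model the wall as resistances in series:
R_common brick = L/(kA) = 0.155/(0.634×34.8) = 0.007025 K/W
R_mineral wool = L/(kA) = 0.09/(0.0398×34.8) = 0.06498 K/W
R_softwood = L/(kA) = 0.135/(0.122×34.8) = 0.0318 K/W
R_outer film = 1/(h_o·A) = 1/(7.88×34.8) = 0.003647 K/W
R_total = 0.1074 K/W;  Q = ΔT/R_total = 38/0.1074 = 353.7 W
T_interface = T_inner − Q·ΣR(inner→interface) = 19 − 354×0.07201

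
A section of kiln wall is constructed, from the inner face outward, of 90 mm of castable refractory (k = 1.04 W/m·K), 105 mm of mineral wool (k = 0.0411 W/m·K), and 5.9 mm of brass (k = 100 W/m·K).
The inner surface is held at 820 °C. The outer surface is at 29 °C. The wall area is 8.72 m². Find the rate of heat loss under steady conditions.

Model the wall as resistances in series:
R_castable refractory = L/(kA) = 0.09/(1.04×8.72) = 0.009924 K/W
R_mineral wool = L/(kA) = 0.105/(0.0411×8.72) = 0.293 K/W
R_brass = L/(kA) = 0.0059/(100×8.72) = 6.766×10^-6 K/W
R_total = 0.3029 K/W
Q = ΔT / R_total = 791 / 0.3029

Q ≈ 2610 W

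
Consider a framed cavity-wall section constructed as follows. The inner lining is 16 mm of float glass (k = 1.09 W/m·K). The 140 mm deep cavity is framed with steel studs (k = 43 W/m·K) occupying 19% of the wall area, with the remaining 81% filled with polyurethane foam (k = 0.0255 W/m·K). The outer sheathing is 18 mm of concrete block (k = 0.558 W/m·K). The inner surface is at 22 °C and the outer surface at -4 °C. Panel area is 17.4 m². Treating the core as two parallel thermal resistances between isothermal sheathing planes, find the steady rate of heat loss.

Sheathing layers in series; stud and cavity paths in parallel between them.
R_inner = 0.016/(1.09×17.4) = 8.436×10^-4 K/W
R_stud  = 0.14/(43×0.19×17.4) = 9.848×10^-4 K/W
R_cav   = 0.14/(0.0255×0.81×17.4) = 0.3895 K/W
1/R_core = 1/R_stud + 1/R_cav → R_core = 9.823×10^-4 K/W
R_outer = 0.018/(0.558×17.4) = 0.001854 K/W
R_total = 0.00368 K/W
Q = ΔT/R_total = 26/0.00368

Q ≈ 7070 W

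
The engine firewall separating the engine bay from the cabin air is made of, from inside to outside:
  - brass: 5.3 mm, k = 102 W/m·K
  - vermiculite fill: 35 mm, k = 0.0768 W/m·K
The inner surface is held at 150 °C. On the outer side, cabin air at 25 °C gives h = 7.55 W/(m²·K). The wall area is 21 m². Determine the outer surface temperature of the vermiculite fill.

T ≈ 53.1 °C

Thermal resistances in series:
R_brass = L/(kA) = 0.0053/(102×21) = 2.474×10^-6 K/W
R_vermiculite fill = L/(kA) = 0.035/(0.0768×21) = 0.0217 K/W
R_outer film = 1/(h_o·A) = 1/(7.55×21) = 0.006307 K/W
R_total = 0.02801 K/W;  Q = ΔT/R_total = 125/0.02801 = 4463 W
T_interface = T_inner − Q·ΣR(inner→interface) = 150 − 4460×0.0217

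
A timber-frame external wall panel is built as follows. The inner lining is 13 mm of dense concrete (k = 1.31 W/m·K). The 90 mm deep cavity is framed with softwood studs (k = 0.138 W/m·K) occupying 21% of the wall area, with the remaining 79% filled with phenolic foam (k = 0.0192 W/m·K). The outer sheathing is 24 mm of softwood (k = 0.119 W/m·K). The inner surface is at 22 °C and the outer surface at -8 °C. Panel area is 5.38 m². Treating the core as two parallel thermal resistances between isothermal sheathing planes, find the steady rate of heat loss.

Q ≈ 71.7 W

Sheathing layers in series; stud and cavity paths in parallel between them.
R_inner = 0.013/(1.31×5.38) = 0.001845 K/W
R_stud  = 0.09/(0.138×0.21×5.38) = 0.5772 K/W
R_cav   = 0.09/(0.0192×0.79×5.38) = 1.103 K/W
1/R_core = 1/R_stud + 1/R_cav → R_core = 0.3789 K/W
R_outer = 0.024/(0.119×5.38) = 0.03749 K/W
R_total = 0.4183 K/W
Q = ΔT/R_total = 30/0.4183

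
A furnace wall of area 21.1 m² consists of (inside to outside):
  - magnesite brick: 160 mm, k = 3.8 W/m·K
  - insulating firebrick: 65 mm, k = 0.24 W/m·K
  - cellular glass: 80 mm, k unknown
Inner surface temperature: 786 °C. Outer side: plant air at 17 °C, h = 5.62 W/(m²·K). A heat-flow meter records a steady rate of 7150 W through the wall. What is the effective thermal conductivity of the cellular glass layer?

Series thermal resistances:
R_magnesite brick = L/(kA) = 0.16/(3.8×21.1) = 0.001996 K/W
R_insulating firebrick = L/(kA) = 0.065/(0.24×21.1) = 0.01284 K/W
R_outer film = 1/(h_o·A) = 1/(5.62×21.1) = 0.008433 K/W
Sum of known resistances R_other = 0.02326 K/W
Total R = ΔT/Q = 769/7150 = 0.1076 K/W
R_cellular glass = R_total − R_other = 0.08429 K/W
k = L/(R·A) = 0.08/(0.08429×21.1)

k ≈ 0.045 W/(m·K)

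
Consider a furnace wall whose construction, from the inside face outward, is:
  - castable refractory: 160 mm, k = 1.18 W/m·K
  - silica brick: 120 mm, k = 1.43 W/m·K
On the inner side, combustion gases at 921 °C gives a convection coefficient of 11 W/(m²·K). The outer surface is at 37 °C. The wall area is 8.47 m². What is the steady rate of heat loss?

Q ≈ 24100 W

Series thermal resistances:
R_inner film = 1/(h_i·A) = 1/(11×8.47) = 0.01073 K/W
R_castable refractory = L/(kA) = 0.16/(1.18×8.47) = 0.01601 K/W
R_silica brick = L/(kA) = 0.12/(1.43×8.47) = 0.009907 K/W
R_total = 0.03665 K/W
Q = ΔT / R_total = 884 / 0.03665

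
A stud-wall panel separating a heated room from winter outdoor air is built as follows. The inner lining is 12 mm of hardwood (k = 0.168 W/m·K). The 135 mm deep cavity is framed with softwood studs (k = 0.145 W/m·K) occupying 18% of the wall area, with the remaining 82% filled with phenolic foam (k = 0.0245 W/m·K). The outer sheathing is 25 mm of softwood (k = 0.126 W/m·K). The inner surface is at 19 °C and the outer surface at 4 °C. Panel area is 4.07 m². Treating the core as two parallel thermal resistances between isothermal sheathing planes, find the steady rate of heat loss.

Sheathing layers in series; stud and cavity paths in parallel between them.
R_inner = 0.012/(0.168×4.07) = 0.01755 K/W
R_stud  = 0.135/(0.145×0.18×4.07) = 1.271 K/W
R_cav   = 0.135/(0.0245×0.82×4.07) = 1.651 K/W
1/R_core = 1/R_stud + 1/R_cav → R_core = 0.7181 K/W
R_outer = 0.025/(0.126×4.07) = 0.04875 K/W
R_total = 0.7844 K/W
Q = ΔT/R_total = 15/0.7844

Q ≈ 19.1 W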